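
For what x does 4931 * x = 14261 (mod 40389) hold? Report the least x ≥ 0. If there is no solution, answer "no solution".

18850

First find gcd(4931, 40389):
40389 = 8·4931 + 941
4931 = 5·941 + 226
941 = 4·226 + 37
226 = 6·37 + 4
37 = 9·4 + 1
4 = 4·1 + 0
gcd = 1, so a unique solution mod 40389 exists.
Back-substitute for the Bézout coefficients:
1 = 37 − 9·4
1 = −9·226 + 55·37
1 = 55·941 − 229·226
1 = −229·4931 + 1200·941
1 = 1200·40389 − 9829·4931
So 4931·(-9829) ≡ 1 (mod 40389), giving 4931⁻¹ ≡ 30560.
x ≡ 4931⁻¹·14261 ≡ 30560·14261 ≡ 18850 (mod 40389).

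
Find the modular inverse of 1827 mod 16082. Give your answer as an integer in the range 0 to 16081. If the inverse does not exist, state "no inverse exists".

3653

gcd(16082, 1827) by repeated division:
16082 = 8·1827 + 1466
1827 = 1·1466 + 361
1466 = 4·361 + 22
361 = 16·22 + 9
22 = 2·9 + 4
9 = 2·4 + 1
4 = 4·1 + 0
gcd = 1, so the inverse exists. Back-substitute:
1 = 9 − 2·4
1 = −2·22 + 5·9
1 = 5·361 − 82·22
1 = −82·1466 + 333·361
1 = 333·1827 − 415·1466
1 = −415·16082 + 3653·1827
So 1827·3653 ≡ 1 (mod 16082).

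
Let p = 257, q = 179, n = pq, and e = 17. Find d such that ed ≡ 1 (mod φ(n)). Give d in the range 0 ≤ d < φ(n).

5361

φ(n) = (p−1)(q−1) = 256·178 = 45568.
Need d with 17·d ≡ 1 (mod 45568). Apply the extended Euclidean algorithm:
45568 = 2680*17 + 8
17 = 2*8 + 1
8 = 8*1 + 0
Back-substitute:
1 = 17 − 2·8
1 = −2·45568 + 5361·17
So 17·5361 ≡ 1 (mod 45568), hence d = 5361.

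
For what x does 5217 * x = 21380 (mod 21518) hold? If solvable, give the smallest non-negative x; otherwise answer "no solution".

11124

First find gcd(5217, 21518):
21518 = 4×5217 + 650
5217 = 8×650 + 17
650 = 38×17 + 4
17 = 4×4 + 1
4 = 4×1 + 0
gcd = 1, so a unique solution mod 21518 exists.
Back-substitute for the Bézout coefficients:
1 = 17 − 4·4
1 = −4·650 + 153·17
1 = 153·5217 − 1228·650
1 = −1228·21518 + 5065·5217
So 5217·(5065) ≡ 1 (mod 21518), giving 5217⁻¹ ≡ 5065.
x ≡ 5217⁻¹·21380 ≡ 5065·21380 ≡ 11124 (mod 21518).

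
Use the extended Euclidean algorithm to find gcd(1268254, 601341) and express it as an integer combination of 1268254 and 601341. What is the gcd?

13

Apply Euclid's algorithm to 1268254 and 601341:
1268254 = 2×601341 + 65572
601341 = 9×65572 + 11193
65572 = 5×11193 + 9607
11193 = 1×9607 + 1586
9607 = 6×1586 + 91
1586 = 17×91 + 39
91 = 2×39 + 13
39 = 3×13 + 0
gcd(1268254, 601341) = 13.
Express as a combination:
13 = 91 − 2·39
13 = −2·1586 + 35·91
13 = 35·9607 − 212·1586
13 = −212·11193 + 247·9607
13 = 247·65572 − 1447·11193
13 = −1447·601341 + 13270·65572
13 = 13270·1268254 − 27987·601341
So 13 = (13270)·1268254 + (-27987)·601341.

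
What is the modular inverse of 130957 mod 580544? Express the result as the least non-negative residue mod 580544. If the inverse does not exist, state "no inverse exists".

306885

Extended Euclidean algorithm:
580544 = 4·130957 + 56716
130957 = 2·56716 + 17525
56716 = 3·17525 + 4141
17525 = 4·4141 + 961
4141 = 4·961 + 297
961 = 3·297 + 70
297 = 4·70 + 17
70 = 4·17 + 2
17 = 8·2 + 1
2 = 2·1 + 0
The gcd is 1. Working backward:
1 = 17 − 8·2
1 = −8·70 + 33·17
1 = 33·297 − 140·70
1 = −140·961 + 453·297
1 = 453·4141 − 1952·961
1 = −1952·17525 + 8261·4141
1 = 8261·56716 − 26735·17525
1 = −26735·130957 + 61731·56716
1 = 61731·580544 − 273659·130957
Thus 130957·(-273659) ≡ 1 (mod 580544); reducing, -273659 mod 580544 = 306885.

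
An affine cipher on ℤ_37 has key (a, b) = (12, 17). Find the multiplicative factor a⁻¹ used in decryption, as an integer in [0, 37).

34

Extended Euclidean algorithm:
37 = 3·12 + 1
12 = 12·1 + 0
gcd = 1, so the inverse exists. Back-substitute:
1 = 37 − 3·12
So 12·(-3) ≡ 1 (mod 37), and -3 ≡ 34 (mod 37).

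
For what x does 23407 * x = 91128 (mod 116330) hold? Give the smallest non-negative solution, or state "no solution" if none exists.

63514

First find gcd(23407, 116330):
116330 = 4×23407 + 22702
23407 = 1×22702 + 705
22702 = 32×705 + 142
705 = 4×142 + 137
142 = 1×137 + 5
137 = 27×5 + 2
5 = 2×2 + 1
2 = 2×1 + 0
gcd = 1, so a unique solution mod 116330 exists.
Back-substitute for the Bézout coefficients:
1 = 5 − 2·2
1 = −2·137 + 55·5
1 = 55·142 − 57·137
1 = −57·705 + 283·142
1 = 283·22702 − 9113·705
1 = −9113·23407 + 9396·22702
1 = 9396·116330 − 46697·23407
So 23407·(-46697) ≡ 1 (mod 116330), giving 23407⁻¹ ≡ 69633.
x ≡ 23407⁻¹·91128 ≡ 69633·91128 ≡ 63514 (mod 116330).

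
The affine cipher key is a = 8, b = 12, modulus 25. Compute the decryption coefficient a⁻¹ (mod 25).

Apply the Euclidean algorithm to 25 and 8:
25 = 3×8 + 1
8 = 8×1 + 0
Since gcd(8, 25) = 1, back-substitute to write 1 as a combination:
1 = 25 − 3·8
So 8·(-3) ≡ 1 (mod 25), and -3 ≡ 22 (mod 25).

22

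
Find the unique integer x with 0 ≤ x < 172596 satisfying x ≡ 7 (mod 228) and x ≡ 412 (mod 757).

Write x = 7 + 228·k. Then 228·k ≡ 412 − 7 ≡ 405 (mod 757).
Need 228⁻¹ mod 757. Extended Euclid on (757, 228):
757 = 3×228 + 73
228 = 3×73 + 9
73 = 8×9 + 1
9 = 9×1 + 0
Back-substitute:
1 = 73 − 8·9
1 = −8·228 + 25·73
1 = 25·757 − 83·228
228⁻¹ ≡ 674 (mod 757), so k ≡ 674·405 ≡ 450 (mod 757).
x = 7 + 228·450 = 102607.

102607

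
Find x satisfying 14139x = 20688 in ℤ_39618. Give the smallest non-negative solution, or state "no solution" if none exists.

no solution

gcd(14139, 39618):
39618 = 2*14139 + 11340
14139 = 1*11340 + 2799
11340 = 4*2799 + 144
2799 = 19*144 + 63
144 = 2*63 + 18
63 = 3*18 + 9
18 = 2*9 + 0
gcd = 9, but 9 ∤ 20688, so the congruence has no solution.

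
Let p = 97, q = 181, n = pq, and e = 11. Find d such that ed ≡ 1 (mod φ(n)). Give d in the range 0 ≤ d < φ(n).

1571

φ(n) = (p−1)(q−1) = 96·180 = 17280.
Need d with 11·d ≡ 1 (mod 17280). Apply the extended Euclidean algorithm:
17280 = 1570·11 + 10
11 = 1·10 + 1
10 = 10·1 + 0
Back-substitute:
1 = 11 − 10
1 = −17280 + 1571·11
So 11·1571 ≡ 1 (mod 17280), hence d = 1571.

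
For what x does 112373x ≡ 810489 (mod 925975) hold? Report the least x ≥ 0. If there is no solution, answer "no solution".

133968

First find gcd(112373, 925975):
925975 = 8·112373 + 26991
112373 = 4·26991 + 4409
26991 = 6·4409 + 537
4409 = 8·537 + 113
537 = 4·113 + 85
113 = 1·85 + 28
85 = 3·28 + 1
28 = 28·1 + 0
gcd = 1, so a unique solution mod 925975 exists.
Back-substitute for the Bézout coefficients:
1 = 85 − 3·28
1 = −3·113 + 4·85
1 = 4·537 − 19·113
1 = −19·4409 + 156·537
1 = 156·26991 − 955·4409
1 = −955·112373 + 3976·26991
1 = 3976·925975 − 32763·112373
So 112373·(-32763) ≡ 1 (mod 925975), giving 112373⁻¹ ≡ 893212.
x ≡ 112373⁻¹·810489 ≡ 893212·810489 ≡ 133968 (mod 925975).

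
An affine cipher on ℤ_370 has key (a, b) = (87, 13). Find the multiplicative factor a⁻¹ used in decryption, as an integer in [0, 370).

353

Extended Euclidean algorithm:
370 = 4×87 + 22
87 = 3×22 + 21
22 = 1×21 + 1
21 = 21×1 + 0
gcd = 1, so the inverse exists. Back-substitute:
1 = 22 − 21
1 = −87 + 4·22
1 = 4·370 − 17·87
So 87·(-17) ≡ 1 (mod 370), and -17 ≡ 353 (mod 370).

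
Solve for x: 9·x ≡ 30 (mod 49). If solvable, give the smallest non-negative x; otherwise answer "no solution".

36

First find gcd(9, 49):
49 = 5·9 + 4
9 = 2·4 + 1
4 = 4·1 + 0
gcd = 1, so a unique solution mod 49 exists.
Back-substitute for the Bézout coefficients:
1 = 9 − 2·4
1 = −2·49 + 11·9
So 9·(11) ≡ 1 (mod 49), giving 9⁻¹ ≡ 11.
x ≡ 9⁻¹·30 ≡ 11·30 ≡ 36 (mod 49).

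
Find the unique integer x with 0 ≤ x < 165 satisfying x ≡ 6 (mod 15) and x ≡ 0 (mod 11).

66

Write x = 6 + 15·k. Then 15·k ≡ 0 − 6 ≡ 5 (mod 11).
Need 15⁻¹ mod 11. Extended Euclid on (11, 4):
11 = 2*4 + 3
4 = 1*3 + 1
3 = 3*1 + 0
Back-substitute:
1 = 4 − 3
1 = −11 + 3·4
15⁻¹ ≡ 3 (mod 11), so k ≡ 3·5 ≡ 4 (mod 11).
x = 6 + 15·4 = 66.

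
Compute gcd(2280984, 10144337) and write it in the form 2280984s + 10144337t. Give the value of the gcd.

1

Euclidean algorithm:
10144337 = 4*2280984 + 1020401
2280984 = 2*1020401 + 240182
1020401 = 4*240182 + 59673
240182 = 4*59673 + 1490
59673 = 40*1490 + 73
1490 = 20*73 + 30
73 = 2*30 + 13
30 = 2*13 + 4
13 = 3*4 + 1
4 = 4*1 + 0
gcd(2280984, 10144337) = 1.
Express as a combination:
1 = 13 − 3·4
1 = −3·30 + 7·13
1 = 7·73 − 17·30
1 = −17·1490 + 347·73
1 = 347·59673 − 13897·1490
1 = −13897·240182 + 55935·59673
1 = 55935·1020401 − 237637·240182
1 = −237637·2280984 + 531209·1020401
1 = 531209·10144337 − 2362473·2280984
So 1 = (531209)·10144337 + (-2362473)·2280984.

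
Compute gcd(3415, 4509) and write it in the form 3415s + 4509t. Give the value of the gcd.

Apply Euclid's algorithm to 4509 and 3415:
4509 = 1*3415 + 1094
3415 = 3*1094 + 133
1094 = 8*133 + 30
133 = 4*30 + 13
30 = 2*13 + 4
13 = 3*4 + 1
4 = 4*1 + 0
gcd(3415, 4509) = 1.
Working backward:
1 = 13 − 3·4
1 = −3·30 + 7·13
1 = 7·133 − 31·30
1 = −31·1094 + 255·133
1 = 255·3415 − 796·1094
1 = −796·4509 + 1051·3415
So 1 = (-796)·4509 + (1051)·3415.

1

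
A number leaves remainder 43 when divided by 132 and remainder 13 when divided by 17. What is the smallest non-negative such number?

2155

Write x = 43 + 132·k. Then 132·k ≡ 13 − 43 ≡ 4 (mod 17).
Need 132⁻¹ mod 17. Extended Euclid on (17, 13):
17 = 1·13 + 4
13 = 3·4 + 1
4 = 4·1 + 0
Back-substitute:
1 = 13 − 3·4
1 = −3·17 + 4·13
132⁻¹ ≡ 4 (mod 17), so k ≡ 4·4 ≡ 16 (mod 17).
x = 43 + 132·16 = 2155.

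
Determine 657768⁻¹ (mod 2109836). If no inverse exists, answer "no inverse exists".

no inverse exists

Euclidean algorithm on 2109836, 657768:
2109836 = 3*657768 + 136532
657768 = 4*136532 + 111640
136532 = 1*111640 + 24892
111640 = 4*24892 + 12072
24892 = 2*12072 + 748
12072 = 16*748 + 104
748 = 7*104 + 20
104 = 5*20 + 4
20 = 5*4 + 0
The gcd is 4, not 1, hence no inverse exists.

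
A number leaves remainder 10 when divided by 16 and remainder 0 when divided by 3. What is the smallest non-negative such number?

Write x = 10 + 16·k. Then 16·k ≡ 0 − 10 ≡ 2 (mod 3).
Need 16⁻¹ mod 3. Extended Euclid on (3, 1):
3 = 3·1 + 0
16⁻¹ ≡ 1 (mod 3), so k ≡ 1·2 ≡ 2 (mod 3).
x = 10 + 16·2 = 42.

42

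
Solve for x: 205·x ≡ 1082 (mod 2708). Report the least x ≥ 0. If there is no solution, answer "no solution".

2066

First find gcd(205, 2708):
2708 = 13×205 + 43
205 = 4×43 + 33
43 = 1×33 + 10
33 = 3×10 + 3
10 = 3×3 + 1
3 = 3×1 + 0
gcd = 1, so a unique solution mod 2708 exists.
Back-substitute for the Bézout coefficients:
1 = 10 − 3·3
1 = −3·33 + 10·10
1 = 10·43 − 13·33
1 = −13·205 + 62·43
1 = 62·2708 − 819·205
So 205·(-819) ≡ 1 (mod 2708), giving 205⁻¹ ≡ 1889.
x ≡ 205⁻¹·1082 ≡ 1889·1082 ≡ 2066 (mod 2708).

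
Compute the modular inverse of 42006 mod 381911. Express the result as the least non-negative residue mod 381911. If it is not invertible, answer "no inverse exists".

263981

Apply the Euclidean algorithm to 381911 and 42006:
381911 = 9·42006 + 3857
42006 = 10·3857 + 3436
3857 = 1·3436 + 421
3436 = 8·421 + 68
421 = 6·68 + 13
68 = 5·13 + 3
13 = 4·3 + 1
3 = 3·1 + 0
The gcd is 1. Working backward:
1 = 13 − 4·3
1 = −4·68 + 21·13
1 = 21·421 − 130·68
1 = −130·3436 + 1061·421
1 = 1061·3857 − 1191·3436
1 = −1191·42006 + 12971·3857
1 = 12971·381911 − 117930·42006
Hence 42006⁻¹ ≡ -117930 ≡ 263981 (mod 381911).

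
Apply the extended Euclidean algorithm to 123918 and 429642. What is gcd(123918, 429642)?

Repeated division:
429642 = 3·123918 + 57888
123918 = 2·57888 + 8142
57888 = 7·8142 + 894
8142 = 9·894 + 96
894 = 9·96 + 30
96 = 3·30 + 6
30 = 5·6 + 0
gcd(123918, 429642) = 6.
Back-substituting:
6 = 96 − 3·30
6 = −3·894 + 28·96
6 = 28·8142 − 255·894
6 = −255·57888 + 1813·8142
6 = 1813·123918 − 3881·57888
6 = −3881·429642 + 13456·123918
So 6 = (-3881)·429642 + (13456)·123918.

6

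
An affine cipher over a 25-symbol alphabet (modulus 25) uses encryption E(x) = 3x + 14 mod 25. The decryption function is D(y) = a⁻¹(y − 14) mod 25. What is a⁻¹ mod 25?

17

Run Euclid on (25, 3):
25 = 8×3 + 1
3 = 3×1 + 0
gcd = 1, so the inverse exists. Back-substitute:
1 = 25 − 8·3
Hence 3⁻¹ ≡ -8 ≡ 17 (mod 25).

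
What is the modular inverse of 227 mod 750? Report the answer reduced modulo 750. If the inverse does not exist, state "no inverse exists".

Extended Euclidean algorithm:
750 = 3×227 + 69
227 = 3×69 + 20
69 = 3×20 + 9
20 = 2×9 + 2
9 = 4×2 + 1
2 = 2×1 + 0
The gcd is 1. Working backward:
1 = 9 − 4·2
1 = −4·20 + 9·9
1 = 9·69 − 31·20
1 = −31·227 + 102·69
1 = 102·750 − 337·227
Hence 227⁻¹ ≡ -337 ≡ 413 (mod 750).

413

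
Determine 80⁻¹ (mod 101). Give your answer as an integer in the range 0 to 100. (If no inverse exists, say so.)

gcd(101, 80) by repeated division:
101 = 1*80 + 21
80 = 3*21 + 17
21 = 1*17 + 4
17 = 4*4 + 1
4 = 4*1 + 0
gcd = 1, so the inverse exists. Back-substitute:
1 = 17 − 4·4
1 = −4·21 + 5·17
1 = 5·80 − 19·21
1 = −19·101 + 24·80
So 80·24 ≡ 1 (mod 101).

24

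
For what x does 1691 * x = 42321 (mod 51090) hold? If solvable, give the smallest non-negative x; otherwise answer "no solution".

First find gcd(1691, 51090):
51090 = 30·1691 + 360
1691 = 4·360 + 251
360 = 1·251 + 109
251 = 2·109 + 33
109 = 3·33 + 10
33 = 3·10 + 3
10 = 3·3 + 1
3 = 3·1 + 0
gcd = 1, so a unique solution mod 51090 exists.
Back-substitute for the Bézout coefficients:
1 = 10 − 3·3
1 = −3·33 + 10·10
1 = 10·109 − 33·33
1 = −33·251 + 76·109
1 = 76·360 − 109·251
1 = −109·1691 + 512·360
1 = 512·51090 − 15469·1691
So 1691·(-15469) ≡ 1 (mod 51090), giving 1691⁻¹ ≡ 35621.
x ≡ 1691⁻¹·42321 ≡ 35621·42321 ≡ 3711 (mod 51090).

3711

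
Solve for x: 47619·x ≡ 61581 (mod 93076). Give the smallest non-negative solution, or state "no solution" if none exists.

92315

First find gcd(47619, 93076):
93076 = 1*47619 + 45457
47619 = 1*45457 + 2162
45457 = 21*2162 + 55
2162 = 39*55 + 17
55 = 3*17 + 4
17 = 4*4 + 1
4 = 4*1 + 0
gcd = 1, so a unique solution mod 93076 exists.
Back-substitute for the Bézout coefficients:
1 = 17 − 4·4
1 = −4·55 + 13·17
1 = 13·2162 − 511·55
1 = −511·45457 + 10744·2162
1 = 10744·47619 − 11255·45457
1 = −11255·93076 + 21999·47619
So 47619·(21999) ≡ 1 (mod 93076), giving 47619⁻¹ ≡ 21999.
x ≡ 47619⁻¹·61581 ≡ 21999·61581 ≡ 92315 (mod 93076).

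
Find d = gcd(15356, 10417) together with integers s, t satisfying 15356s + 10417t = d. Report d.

Euclidean algorithm:
15356 = 1·10417 + 4939
10417 = 2·4939 + 539
4939 = 9·539 + 88
539 = 6·88 + 11
88 = 8·11 + 0
gcd(15356, 10417) = 11.
Express as a combination:
11 = 539 − 6·88
11 = −6·4939 + 55·539
11 = 55·10417 − 116·4939
11 = −116·15356 + 171·10417
So 11 = (-116)·15356 + (171)·10417.

11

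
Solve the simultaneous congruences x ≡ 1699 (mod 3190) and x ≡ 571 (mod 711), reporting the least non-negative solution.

738589

Write x = 1699 + 3190·k. Then 3190·k ≡ 571 − 1699 ≡ 294 (mod 711).
Need 3190⁻¹ mod 711. Extended Euclid on (711, 346):
711 = 2×346 + 19
346 = 18×19 + 4
19 = 4×4 + 3
4 = 1×3 + 1
3 = 3×1 + 0
Back-substitute:
1 = 4 − 3
1 = −19 + 5·4
1 = 5·346 − 91·19
1 = −91·711 + 187·346
3190⁻¹ ≡ 187 (mod 711), so k ≡ 187·294 ≡ 231 (mod 711).
x = 1699 + 3190·231 = 738589.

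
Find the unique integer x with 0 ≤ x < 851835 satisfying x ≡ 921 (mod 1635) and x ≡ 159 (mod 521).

764466

Write x = 921 + 1635·k. Then 1635·k ≡ 159 − 921 ≡ 280 (mod 521).
Need 1635⁻¹ mod 521. Extended Euclid on (521, 72):
521 = 7·72 + 17
72 = 4·17 + 4
17 = 4·4 + 1
4 = 4·1 + 0
Back-substitute:
1 = 17 − 4·4
1 = −4·72 + 17·17
1 = 17·521 − 123·72
1635⁻¹ ≡ 398 (mod 521), so k ≡ 398·280 ≡ 467 (mod 521).
x = 921 + 1635·467 = 764466.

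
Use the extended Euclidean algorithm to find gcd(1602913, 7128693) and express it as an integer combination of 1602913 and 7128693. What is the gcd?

13

Euclidean algorithm:
7128693 = 4·1602913 + 717041
1602913 = 2·717041 + 168831
717041 = 4·168831 + 41717
168831 = 4·41717 + 1963
41717 = 21·1963 + 494
1963 = 3·494 + 481
494 = 1·481 + 13
481 = 37·13 + 0
gcd(1602913, 7128693) = 13.
Back-substituting:
13 = 494 − 481
13 = −1963 + 4·494
13 = 4·41717 − 85·1963
13 = −85·168831 + 344·41717
13 = 344·717041 − 1461·168831
13 = −1461·1602913 + 3266·717041
13 = 3266·7128693 − 14525·1602913
So 13 = (3266)·7128693 + (-14525)·1602913.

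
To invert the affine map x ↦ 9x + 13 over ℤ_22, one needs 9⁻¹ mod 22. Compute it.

5

Apply the Euclidean algorithm to 22 and 9:
22 = 2·9 + 4
9 = 2·4 + 1
4 = 4·1 + 0
gcd = 1, so the inverse exists. Back-substitute:
1 = 9 − 2·4
1 = −2·22 + 5·9
So 9·5 ≡ 1 (mod 22).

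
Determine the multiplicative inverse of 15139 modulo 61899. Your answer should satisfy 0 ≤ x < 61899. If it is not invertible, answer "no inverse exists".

gcd(61899, 15139) by repeated division:
61899 = 4·15139 + 1343
15139 = 11·1343 + 366
1343 = 3·366 + 245
366 = 1·245 + 121
245 = 2·121 + 3
121 = 40·3 + 1
3 = 3·1 + 0
Since gcd(15139, 61899) = 1, back-substitute to write 1 as a combination:
1 = 121 − 40·3
1 = −40·245 + 81·121
1 = 81·366 − 121·245
1 = −121·1343 + 444·366
1 = 444·15139 − 5005·1343
1 = −5005·61899 + 20464·15139
So 15139·20464 ≡ 1 (mod 61899).

20464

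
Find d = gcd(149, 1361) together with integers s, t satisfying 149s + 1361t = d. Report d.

Euclidean algorithm:
1361 = 9·149 + 20
149 = 7·20 + 9
20 = 2·9 + 2
9 = 4·2 + 1
2 = 2·1 + 0
gcd(149, 1361) = 1.
Working backward:
1 = 9 − 4·2
1 = −4·20 + 9·9
1 = 9·149 − 67·20
1 = −67·1361 + 612·149
So 1 = (-67)·1361 + (612)·149.

1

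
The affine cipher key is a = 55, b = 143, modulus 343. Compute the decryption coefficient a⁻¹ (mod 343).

237

Apply the Euclidean algorithm to 343 and 55:
343 = 6*55 + 13
55 = 4*13 + 3
13 = 4*3 + 1
3 = 3*1 + 0
Since gcd(55, 343) = 1, back-substitute to write 1 as a combination:
1 = 13 − 4·3
1 = −4·55 + 17·13
1 = 17·343 − 106·55
Thus 55·(-106) ≡ 1 (mod 343); reducing, -106 mod 343 = 237.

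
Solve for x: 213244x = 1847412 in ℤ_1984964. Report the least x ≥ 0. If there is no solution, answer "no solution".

First find gcd(213244, 1984964):
1984964 = 9*213244 + 65768
213244 = 3*65768 + 15940
65768 = 4*15940 + 2008
15940 = 7*2008 + 1884
2008 = 1*1884 + 124
1884 = 15*124 + 24
124 = 5*24 + 4
24 = 6*4 + 0
gcd = 4 and 4 | 1847412, so solutions exist. Divide through by 4: 53311x ≡ 461853 (mod 496241).
Now find 53311⁻¹ mod 496241:
496241 = 9·53311 + 16442
53311 = 3·16442 + 3985
16442 = 4·3985 + 502
3985 = 7·502 + 471
502 = 1·471 + 31
471 = 15·31 + 6
31 = 5·6 + 1
6 = 6·1 + 0
Back-substitute:
1 = 31 − 5·6
1 = −5·471 + 76·31
1 = 76·502 − 81·471
1 = −81·3985 + 643·502
1 = 643·16442 − 2653·3985
1 = −2653·53311 + 8602·16442
1 = 8602·496241 − 80071·53311
So 53311·(-80071) ≡ 1 (mod 496241), i.e. 53311⁻¹ ≡ 416170.
Then x ≡ 416170·461853 ≡ 336480 (mod 496241); the smallest non-negative solution is x = 336480.

336480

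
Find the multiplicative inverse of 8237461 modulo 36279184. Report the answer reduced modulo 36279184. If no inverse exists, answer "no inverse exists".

Extended Euclidean algorithm:
36279184 = 4*8237461 + 3329340
8237461 = 2*3329340 + 1578781
3329340 = 2*1578781 + 171778
1578781 = 9*171778 + 32779
171778 = 5*32779 + 7883
32779 = 4*7883 + 1247
7883 = 6*1247 + 401
1247 = 3*401 + 44
401 = 9*44 + 5
44 = 8*5 + 4
5 = 1*4 + 1
4 = 4*1 + 0
gcd = 1, so the inverse exists. Back-substitute:
1 = 5 − 4
1 = −44 + 9·5
1 = 9·401 − 82·44
1 = −82·1247 + 255·401
1 = 255·7883 − 1612·1247
1 = −1612·32779 + 6703·7883
1 = 6703·171778 − 35127·32779
1 = −35127·1578781 + 322846·171778
1 = 322846·3329340 − 680819·1578781
1 = −680819·8237461 + 1684484·3329340
1 = 1684484·36279184 − 7418755·8237461
Thus 8237461·(-7418755) ≡ 1 (mod 36279184); reducing, -7418755 mod 36279184 = 28860429.

28860429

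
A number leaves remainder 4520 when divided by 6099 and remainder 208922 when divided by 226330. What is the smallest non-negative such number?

800059142

Write x = 4520 + 6099·k. Then 6099·k ≡ 208922 − 4520 ≡ 204402 (mod 226330).
Need 6099⁻¹ mod 226330. Extended Euclid on (226330, 6099):
226330 = 37*6099 + 667
6099 = 9*667 + 96
667 = 6*96 + 91
96 = 1*91 + 5
91 = 18*5 + 1
5 = 5*1 + 0
Back-substitute:
1 = 91 − 18·5
1 = −18·96 + 19·91
1 = 19·667 − 132·96
1 = −132·6099 + 1207·667
1 = 1207·226330 − 44791·6099
6099⁻¹ ≡ 181539 (mod 226330), so k ≡ 181539·204402 ≡ 131178 (mod 226330).
x = 4520 + 6099·131178 = 800059142.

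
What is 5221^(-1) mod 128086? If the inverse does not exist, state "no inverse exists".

124725

gcd(128086, 5221) by repeated division:
128086 = 24*5221 + 2782
5221 = 1*2782 + 2439
2782 = 1*2439 + 343
2439 = 7*343 + 38
343 = 9*38 + 1
38 = 38*1 + 0
Since gcd(5221, 128086) = 1, back-substitute to write 1 as a combination:
1 = 343 − 9·38
1 = −9·2439 + 64·343
1 = 64·2782 − 73·2439
1 = −73·5221 + 137·2782
1 = 137·128086 − 3361·5221
Thus 5221·(-3361) ≡ 1 (mod 128086); reducing, -3361 mod 128086 = 124725.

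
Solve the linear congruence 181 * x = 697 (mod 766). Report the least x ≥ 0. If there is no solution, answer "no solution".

First find gcd(181, 766):
766 = 4*181 + 42
181 = 4*42 + 13
42 = 3*13 + 3
13 = 4*3 + 1
3 = 3*1 + 0
gcd = 1, so a unique solution mod 766 exists.
Back-substitute for the Bézout coefficients:
1 = 13 − 4·3
1 = −4·42 + 13·13
1 = 13·181 − 56·42
1 = −56·766 + 237·181
So 181·(237) ≡ 1 (mod 766), giving 181⁻¹ ≡ 237.
x ≡ 181⁻¹·697 ≡ 237·697 ≡ 499 (mod 766).

499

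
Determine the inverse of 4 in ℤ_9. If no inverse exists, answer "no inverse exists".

7

gcd(9, 4) by repeated division:
9 = 2*4 + 1
4 = 4*1 + 0
gcd = 1, so the inverse exists. Back-substitute:
1 = 9 − 2·4
Thus 4·(-2) ≡ 1 (mod 9); reducing, -2 mod 9 = 7.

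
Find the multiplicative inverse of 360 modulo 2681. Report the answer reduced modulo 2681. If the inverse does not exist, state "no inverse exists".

Run Euclid on (2681, 360):
2681 = 7×360 + 161
360 = 2×161 + 38
161 = 4×38 + 9
38 = 4×9 + 2
9 = 4×2 + 1
2 = 2×1 + 0
gcd = 1, so the inverse exists. Back-substitute:
1 = 9 − 4·2
1 = −4·38 + 17·9
1 = 17·161 − 72·38
1 = −72·360 + 161·161
1 = 161·2681 − 1199·360
Hence 360⁻¹ ≡ -1199 ≡ 1482 (mod 2681).

1482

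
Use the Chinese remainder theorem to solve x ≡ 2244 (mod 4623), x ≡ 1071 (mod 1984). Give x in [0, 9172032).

Write x = 2244 + 4623·k. Then 4623·k ≡ 1071 − 2244 ≡ 811 (mod 1984).
Need 4623⁻¹ mod 1984. Extended Euclid on (1984, 655):
1984 = 3×655 + 19
655 = 34×19 + 9
19 = 2×9 + 1
9 = 9×1 + 0
Back-substitute:
1 = 19 − 2·9
1 = −2·655 + 69·19
1 = 69·1984 − 209·655
4623⁻¹ ≡ 1775 (mod 1984), so k ≡ 1775·811 ≡ 1125 (mod 1984).
x = 2244 + 4623·1125 = 5203119.

5203119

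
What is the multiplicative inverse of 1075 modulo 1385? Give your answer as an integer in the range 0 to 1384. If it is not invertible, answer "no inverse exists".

Compute gcd(1075, 1385):
1385 = 1·1075 + 310
1075 = 3·310 + 145
310 = 2·145 + 20
145 = 7·20 + 5
20 = 4·5 + 0
Since gcd = 5 > 1, 1075 is not a unit mod 1385.

no inverse exists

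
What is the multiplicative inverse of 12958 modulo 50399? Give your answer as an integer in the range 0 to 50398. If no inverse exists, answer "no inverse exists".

Extended Euclidean algorithm:
50399 = 3·12958 + 11525
12958 = 1·11525 + 1433
11525 = 8·1433 + 61
1433 = 23·61 + 30
61 = 2·30 + 1
30 = 30·1 + 0
gcd = 1, so the inverse exists. Back-substitute:
1 = 61 − 2·30
1 = −2·1433 + 47·61
1 = 47·11525 − 378·1433
1 = −378·12958 + 425·11525
1 = 425·50399 − 1653·12958
So 12958·(-1653) ≡ 1 (mod 50399), and -1653 ≡ 48746 (mod 50399).

48746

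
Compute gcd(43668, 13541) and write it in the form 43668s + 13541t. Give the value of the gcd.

1

Repeated division:
43668 = 3·13541 + 3045
13541 = 4·3045 + 1361
3045 = 2·1361 + 323
1361 = 4·323 + 69
323 = 4·69 + 47
69 = 1·47 + 22
47 = 2·22 + 3
22 = 7·3 + 1
3 = 3·1 + 0
gcd(43668, 13541) = 1.
Express as a combination:
1 = 22 − 7·3
1 = −7·47 + 15·22
1 = 15·69 − 22·47
1 = −22·323 + 103·69
1 = 103·1361 − 434·323
1 = −434·3045 + 971·1361
1 = 971·13541 − 4318·3045
1 = −4318·43668 + 13925·13541
So 1 = (-4318)·43668 + (13925)·13541.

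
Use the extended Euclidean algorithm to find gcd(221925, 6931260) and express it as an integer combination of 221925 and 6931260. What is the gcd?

15

Repeated division:
6931260 = 31*221925 + 51585
221925 = 4*51585 + 15585
51585 = 3*15585 + 4830
15585 = 3*4830 + 1095
4830 = 4*1095 + 450
1095 = 2*450 + 195
450 = 2*195 + 60
195 = 3*60 + 15
60 = 4*15 + 0
gcd(221925, 6931260) = 15.
Express as a combination:
15 = 195 − 3·60
15 = −3·450 + 7·195
15 = 7·1095 − 17·450
15 = −17·4830 + 75·1095
15 = 75·15585 − 242·4830
15 = −242·51585 + 801·15585
15 = 801·221925 − 3446·51585
15 = −3446·6931260 + 107627·221925
So 15 = (-3446)·6931260 + (107627)·221925.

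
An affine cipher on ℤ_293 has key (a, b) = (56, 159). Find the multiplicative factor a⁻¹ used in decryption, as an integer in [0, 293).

225

gcd(293, 56) by repeated division:
293 = 5×56 + 13
56 = 4×13 + 4
13 = 3×4 + 1
4 = 4×1 + 0
The gcd is 1. Working backward:
1 = 13 − 3·4
1 = −3·56 + 13·13
1 = 13·293 − 68·56
Thus 56·(-68) ≡ 1 (mod 293); reducing, -68 mod 293 = 225.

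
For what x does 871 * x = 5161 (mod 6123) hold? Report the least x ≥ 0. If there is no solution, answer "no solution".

259

First find gcd(871, 6123):
6123 = 7*871 + 26
871 = 33*26 + 13
26 = 2*13 + 0
gcd = 13 and 13 | 5161, so solutions exist. Divide through by 13: 67x ≡ 397 (mod 471).
Now find 67⁻¹ mod 471:
471 = 7·67 + 2
67 = 33·2 + 1
2 = 2·1 + 0
Back-substitute:
1 = 67 − 33·2
1 = −33·471 + 232·67
So 67⁻¹ ≡ 232 (mod 471).
Then x ≡ 232·397 ≡ 259 (mod 471); the smallest non-negative solution is x = 259.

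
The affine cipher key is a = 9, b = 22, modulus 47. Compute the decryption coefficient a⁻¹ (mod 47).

21

Extended Euclidean algorithm:
47 = 5*9 + 2
9 = 4*2 + 1
2 = 2*1 + 0
gcd = 1, so the inverse exists. Back-substitute:
1 = 9 − 4·2
1 = −4·47 + 21·9
So 9·21 ≡ 1 (mod 47).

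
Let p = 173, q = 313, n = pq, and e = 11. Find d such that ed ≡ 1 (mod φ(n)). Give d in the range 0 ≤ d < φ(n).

43907

φ(n) = (p−1)(q−1) = 172·312 = 53664.
Need d with 11·d ≡ 1 (mod 53664). Apply the extended Euclidean algorithm:
53664 = 4878*11 + 6
11 = 1*6 + 5
6 = 1*5 + 1
5 = 5*1 + 0
Back-substitute:
1 = 6 − 5
1 = −11 + 2·6
1 = 2·53664 − 9757·11
So 11·(-9757) ≡ 1 (mod 53664), hence d ≡ -9757 ≡ 43907 (mod 53664).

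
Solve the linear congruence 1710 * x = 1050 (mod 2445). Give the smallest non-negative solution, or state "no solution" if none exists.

115

First find gcd(1710, 2445):
2445 = 1×1710 + 735
1710 = 2×735 + 240
735 = 3×240 + 15
240 = 16×15 + 0
gcd = 15 and 15 | 1050, so solutions exist. Divide through by 15: 114x ≡ 70 (mod 163).
Now find 114⁻¹ mod 163:
163 = 1·114 + 49
114 = 2·49 + 16
49 = 3·16 + 1
16 = 16·1 + 0
Back-substitute:
1 = 49 − 3·16
1 = −3·114 + 7·49
1 = 7·163 − 10·114
So 114·(-10) ≡ 1 (mod 163), i.e. 114⁻¹ ≡ 153.
Then x ≡ 153·70 ≡ 115 (mod 163); the smallest non-negative solution is x = 115.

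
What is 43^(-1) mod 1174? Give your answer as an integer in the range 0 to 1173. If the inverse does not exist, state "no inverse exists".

gcd(1174, 43) by repeated division:
1174 = 27*43 + 13
43 = 3*13 + 4
13 = 3*4 + 1
4 = 4*1 + 0
Since gcd(43, 1174) = 1, back-substitute to write 1 as a combination:
1 = 13 − 3·4
1 = −3·43 + 10·13
1 = 10·1174 − 273·43
Hence 43⁻¹ ≡ -273 ≡ 901 (mod 1174).

901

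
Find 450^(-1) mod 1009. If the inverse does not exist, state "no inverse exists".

361

Extended Euclidean algorithm:
1009 = 2·450 + 109
450 = 4·109 + 14
109 = 7·14 + 11
14 = 1·11 + 3
11 = 3·3 + 2
3 = 1·2 + 1
2 = 2·1 + 0
The gcd is 1. Working backward:
1 = 3 − 2
1 = −11 + 4·3
1 = 4·14 − 5·11
1 = −5·109 + 39·14
1 = 39·450 − 161·109
1 = −161·1009 + 361·450
So 450·361 ≡ 1 (mod 1009).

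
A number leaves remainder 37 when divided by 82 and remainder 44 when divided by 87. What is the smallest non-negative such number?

1349

Write x = 37 + 82·k. Then 82·k ≡ 44 − 37 ≡ 7 (mod 87).
Need 82⁻¹ mod 87. Extended Euclid on (87, 82):
87 = 1·82 + 5
82 = 16·5 + 2
5 = 2·2 + 1
2 = 2·1 + 0
Back-substitute:
1 = 5 − 2·2
1 = −2·82 + 33·5
1 = 33·87 − 35·82
82⁻¹ ≡ 52 (mod 87), so k ≡ 52·7 ≡ 16 (mod 87).
x = 37 + 82·16 = 1349.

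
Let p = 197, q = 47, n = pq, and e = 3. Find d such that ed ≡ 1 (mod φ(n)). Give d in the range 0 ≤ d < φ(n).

6011

φ(n) = (p−1)(q−1) = 196·46 = 9016.
Need d with 3·d ≡ 1 (mod 9016). Apply the extended Euclidean algorithm:
9016 = 3005*3 + 1
3 = 3*1 + 0
Back-substitute:
1 = 9016 − 3005·3
So 3·(-3005) ≡ 1 (mod 9016), hence d ≡ -3005 ≡ 6011 (mod 9016).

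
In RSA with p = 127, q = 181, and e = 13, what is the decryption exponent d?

13957

φ(n) = (p−1)(q−1) = 126·180 = 22680.
Need d with 13·d ≡ 1 (mod 22680). Apply the extended Euclidean algorithm:
22680 = 1744*13 + 8
13 = 1*8 + 5
8 = 1*5 + 3
5 = 1*3 + 2
3 = 1*2 + 1
2 = 2*1 + 0
Back-substitute:
1 = 3 − 2
1 = −5 + 2·3
1 = 2·8 − 3·5
1 = −3·13 + 5·8
1 = 5·22680 − 8723·13
So 13·(-8723) ≡ 1 (mod 22680), hence d ≡ -8723 ≡ 13957 (mod 22680).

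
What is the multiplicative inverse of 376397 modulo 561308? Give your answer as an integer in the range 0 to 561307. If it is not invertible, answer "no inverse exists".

Extended Euclidean algorithm:
561308 = 1×376397 + 184911
376397 = 2×184911 + 6575
184911 = 28×6575 + 811
6575 = 8×811 + 87
811 = 9×87 + 28
87 = 3×28 + 3
28 = 9×3 + 1
3 = 3×1 + 0
The gcd is 1. Working backward:
1 = 28 − 9·3
1 = −9·87 + 28·28
1 = 28·811 − 261·87
1 = −261·6575 + 2116·811
1 = 2116·184911 − 59509·6575
1 = −59509·376397 + 121134·184911
1 = 121134·561308 − 180643·376397
Hence 376397⁻¹ ≡ -180643 ≡ 380665 (mod 561308).

380665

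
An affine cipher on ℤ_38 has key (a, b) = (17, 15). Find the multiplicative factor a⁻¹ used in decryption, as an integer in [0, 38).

9

gcd(38, 17) by repeated division:
38 = 2*17 + 4
17 = 4*4 + 1
4 = 4*1 + 0
gcd = 1, so the inverse exists. Back-substitute:
1 = 17 − 4·4
1 = −4·38 + 9·17
So 17·9 ≡ 1 (mod 38).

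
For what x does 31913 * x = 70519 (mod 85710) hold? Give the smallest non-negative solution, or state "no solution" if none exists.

35693

First find gcd(31913, 85710):
85710 = 2·31913 + 21884
31913 = 1·21884 + 10029
21884 = 2·10029 + 1826
10029 = 5·1826 + 899
1826 = 2·899 + 28
899 = 32·28 + 3
28 = 9·3 + 1
3 = 3·1 + 0
gcd = 1, so a unique solution mod 85710 exists.
Back-substitute for the Bézout coefficients:
1 = 28 − 9·3
1 = −9·899 + 289·28
1 = 289·1826 − 587·899
1 = −587·10029 + 3224·1826
1 = 3224·21884 − 7035·10029
1 = −7035·31913 + 10259·21884
1 = 10259·85710 − 27553·31913
So 31913·(-27553) ≡ 1 (mod 85710), giving 31913⁻¹ ≡ 58157.
x ≡ 31913⁻¹·70519 ≡ 58157·70519 ≡ 35693 (mod 85710).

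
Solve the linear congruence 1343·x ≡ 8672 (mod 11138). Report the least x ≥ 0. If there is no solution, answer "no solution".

First find gcd(1343, 11138):
11138 = 8·1343 + 394
1343 = 3·394 + 161
394 = 2·161 + 72
161 = 2·72 + 17
72 = 4·17 + 4
17 = 4·4 + 1
4 = 4·1 + 0
gcd = 1, so a unique solution mod 11138 exists.
Back-substitute for the Bézout coefficients:
1 = 17 − 4·4
1 = −4·72 + 17·17
1 = 17·161 − 38·72
1 = −38·394 + 93·161
1 = 93·1343 − 317·394
1 = −317·11138 + 2629·1343
So 1343·(2629) ≡ 1 (mod 11138), giving 1343⁻¹ ≡ 2629.
x ≡ 1343⁻¹·8672 ≡ 2629·8672 ≡ 10340 (mod 11138).

10340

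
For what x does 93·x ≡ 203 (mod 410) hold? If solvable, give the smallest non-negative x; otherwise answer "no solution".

11

First find gcd(93, 410):
410 = 4·93 + 38
93 = 2·38 + 17
38 = 2·17 + 4
17 = 4·4 + 1
4 = 4·1 + 0
gcd = 1, so a unique solution mod 410 exists.
Back-substitute for the Bézout coefficients:
1 = 17 − 4·4
1 = −4·38 + 9·17
1 = 9·93 − 22·38
1 = −22·410 + 97·93
So 93·(97) ≡ 1 (mod 410), giving 93⁻¹ ≡ 97.
x ≡ 93⁻¹·203 ≡ 97·203 ≡ 11 (mod 410).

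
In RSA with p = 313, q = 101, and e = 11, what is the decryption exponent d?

22691

φ(n) = (p−1)(q−1) = 312·100 = 31200.
Need d with 11·d ≡ 1 (mod 31200). Apply the extended Euclidean algorithm:
31200 = 2836·11 + 4
11 = 2·4 + 3
4 = 1·3 + 1
3 = 3·1 + 0
Back-substitute:
1 = 4 − 3
1 = −11 + 3·4
1 = 3·31200 − 8509·11
So 11·(-8509) ≡ 1 (mod 31200), hence d ≡ -8509 ≡ 22691 (mod 31200).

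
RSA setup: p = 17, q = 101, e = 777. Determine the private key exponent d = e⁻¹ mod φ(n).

313

φ(n) = (p−1)(q−1) = 16·100 = 1600.
Need d with 777·d ≡ 1 (mod 1600). Apply the extended Euclidean algorithm:
1600 = 2·777 + 46
777 = 16·46 + 41
46 = 1·41 + 5
41 = 8·5 + 1
5 = 5·1 + 0
Back-substitute:
1 = 41 − 8·5
1 = −8·46 + 9·41
1 = 9·777 − 152·46
1 = −152·1600 + 313·777
So 777·313 ≡ 1 (mod 1600), hence d = 313.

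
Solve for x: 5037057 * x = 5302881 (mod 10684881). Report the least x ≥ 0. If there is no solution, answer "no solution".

63749

First find gcd(5037057, 10684881):
10684881 = 2*5037057 + 610767
5037057 = 8*610767 + 150921
610767 = 4*150921 + 7083
150921 = 21*7083 + 2178
7083 = 3*2178 + 549
2178 = 3*549 + 531
549 = 1*531 + 18
531 = 29*18 + 9
18 = 2*9 + 0
gcd = 9 and 9 | 5302881, so solutions exist. Divide through by 9: 559673x ≡ 589209 (mod 1187209).
Now find 559673⁻¹ mod 1187209:
1187209 = 2*559673 + 67863
559673 = 8*67863 + 16769
67863 = 4*16769 + 787
16769 = 21*787 + 242
787 = 3*242 + 61
242 = 3*61 + 59
61 = 1*59 + 2
59 = 29*2 + 1
2 = 2*1 + 0
Back-substitute:
1 = 59 − 29·2
1 = −29·61 + 30·59
1 = 30·242 − 119·61
1 = −119·787 + 387·242
1 = 387·16769 − 8246·787
1 = −8246·67863 + 33371·16769
1 = 33371·559673 − 275214·67863
1 = −275214·1187209 + 583799·559673
So 559673⁻¹ ≡ 583799 (mod 1187209).
Then x ≡ 583799·589209 ≡ 63749 (mod 1187209); the smallest non-negative solution is x = 63749.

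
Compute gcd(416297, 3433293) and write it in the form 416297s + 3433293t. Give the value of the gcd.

1

Euclidean algorithm:
3433293 = 8*416297 + 102917
416297 = 4*102917 + 4629
102917 = 22*4629 + 1079
4629 = 4*1079 + 313
1079 = 3*313 + 140
313 = 2*140 + 33
140 = 4*33 + 8
33 = 4*8 + 1
8 = 8*1 + 0
gcd(416297, 3433293) = 1.
Working backward:
1 = 33 − 4·8
1 = −4·140 + 17·33
1 = 17·313 − 38·140
1 = −38·1079 + 131·313
1 = 131·4629 − 562·1079
1 = −562·102917 + 12495·4629
1 = 12495·416297 − 50542·102917
1 = −50542·3433293 + 416831·416297
So 1 = (-50542)·3433293 + (416831)·416297.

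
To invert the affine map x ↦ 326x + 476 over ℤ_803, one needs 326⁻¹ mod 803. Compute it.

569

gcd(803, 326) by repeated division:
803 = 2*326 + 151
326 = 2*151 + 24
151 = 6*24 + 7
24 = 3*7 + 3
7 = 2*3 + 1
3 = 3*1 + 0
The gcd is 1. Working backward:
1 = 7 − 2·3
1 = −2·24 + 7·7
1 = 7·151 − 44·24
1 = −44·326 + 95·151
1 = 95·803 − 234·326
So 326·(-234) ≡ 1 (mod 803), and -234 ≡ 569 (mod 803).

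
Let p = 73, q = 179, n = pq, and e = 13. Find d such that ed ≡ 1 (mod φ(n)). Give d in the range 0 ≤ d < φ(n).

6901

φ(n) = (p−1)(q−1) = 72·178 = 12816.
Need d with 13·d ≡ 1 (mod 12816). Apply the extended Euclidean algorithm:
12816 = 985*13 + 11
13 = 1*11 + 2
11 = 5*2 + 1
2 = 2*1 + 0
Back-substitute:
1 = 11 − 5·2
1 = −5·13 + 6·11
1 = 6·12816 − 5915·13
So 13·(-5915) ≡ 1 (mod 12816), hence d ≡ -5915 ≡ 6901 (mod 12816).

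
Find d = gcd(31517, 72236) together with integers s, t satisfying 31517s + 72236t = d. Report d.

1

Repeated division:
72236 = 2*31517 + 9202
31517 = 3*9202 + 3911
9202 = 2*3911 + 1380
3911 = 2*1380 + 1151
1380 = 1*1151 + 229
1151 = 5*229 + 6
229 = 38*6 + 1
6 = 6*1 + 0
gcd(31517, 72236) = 1.
Express as a combination:
1 = 229 − 38·6
1 = −38·1151 + 191·229
1 = 191·1380 − 229·1151
1 = −229·3911 + 649·1380
1 = 649·9202 − 1527·3911
1 = −1527·31517 + 5230·9202
1 = 5230·72236 − 11987·31517
So 1 = (5230)·72236 + (-11987)·31517.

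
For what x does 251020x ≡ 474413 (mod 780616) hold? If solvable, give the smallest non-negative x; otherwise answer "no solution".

gcd(251020, 780616):
780616 = 3·251020 + 27556
251020 = 9·27556 + 3016
27556 = 9·3016 + 412
3016 = 7·412 + 132
412 = 3·132 + 16
132 = 8·16 + 4
16 = 4·4 + 0
gcd = 4, but 4 ∤ 474413, so the congruence has no solution.

no solution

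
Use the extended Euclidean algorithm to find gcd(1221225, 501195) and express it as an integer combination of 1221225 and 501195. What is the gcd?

15

Repeated division:
1221225 = 2·501195 + 218835
501195 = 2·218835 + 63525
218835 = 3·63525 + 28260
63525 = 2·28260 + 7005
28260 = 4·7005 + 240
7005 = 29·240 + 45
240 = 5·45 + 15
45 = 3·15 + 0
gcd(1221225, 501195) = 15.
Back-substituting:
15 = 240 − 5·45
15 = −5·7005 + 146·240
15 = 146·28260 − 589·7005
15 = −589·63525 + 1324·28260
15 = 1324·218835 − 4561·63525
15 = −4561·501195 + 10446·218835
15 = 10446·1221225 − 25453·501195
So 15 = (10446)·1221225 + (-25453)·501195.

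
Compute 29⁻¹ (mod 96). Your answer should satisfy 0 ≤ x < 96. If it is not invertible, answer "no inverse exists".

gcd(96, 29) by repeated division:
96 = 3·29 + 9
29 = 3·9 + 2
9 = 4·2 + 1
2 = 2·1 + 0
The gcd is 1. Working backward:
1 = 9 − 4·2
1 = −4·29 + 13·9
1 = 13·96 − 43·29
So 29·(-43) ≡ 1 (mod 96), and -43 ≡ 53 (mod 96).

53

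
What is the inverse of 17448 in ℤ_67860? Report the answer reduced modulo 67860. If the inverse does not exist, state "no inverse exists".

no inverse exists

Euclidean algorithm on 67860, 17448:
67860 = 3×17448 + 15516
17448 = 1×15516 + 1932
15516 = 8×1932 + 60
1932 = 32×60 + 12
60 = 5×12 + 0
Since gcd = 12 > 1, 17448 is not a unit mod 67860.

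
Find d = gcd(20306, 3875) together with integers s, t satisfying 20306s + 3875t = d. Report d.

1

Apply Euclid's algorithm to 20306 and 3875:
20306 = 5·3875 + 931
3875 = 4·931 + 151
931 = 6·151 + 25
151 = 6·25 + 1
25 = 25·1 + 0
gcd(20306, 3875) = 1.
Working backward:
1 = 151 − 6·25
1 = −6·931 + 37·151
1 = 37·3875 − 154·931
1 = −154·20306 + 807·3875
So 1 = (-154)·20306 + (807)·3875.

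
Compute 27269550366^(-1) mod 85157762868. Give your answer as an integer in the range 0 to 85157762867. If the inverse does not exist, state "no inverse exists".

no inverse exists

Euclidean algorithm on 85157762868, 27269550366:
85157762868 = 3×27269550366 + 3349111770
27269550366 = 8×3349111770 + 476656206
3349111770 = 7×476656206 + 12518328
476656206 = 38×12518328 + 959742
12518328 = 13×959742 + 41682
959742 = 23×41682 + 1056
41682 = 39×1056 + 498
1056 = 2×498 + 60
498 = 8×60 + 18
60 = 3×18 + 6
18 = 3×6 + 0
Since gcd = 6 > 1, 27269550366 is not a unit mod 85157762868.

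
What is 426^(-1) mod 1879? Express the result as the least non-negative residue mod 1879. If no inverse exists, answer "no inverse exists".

gcd(1879, 426) by repeated division:
1879 = 4·426 + 175
426 = 2·175 + 76
175 = 2·76 + 23
76 = 3·23 + 7
23 = 3·7 + 2
7 = 3·2 + 1
2 = 2·1 + 0
Since gcd(426, 1879) = 1, back-substitute to write 1 as a combination:
1 = 7 − 3·2
1 = −3·23 + 10·7
1 = 10·76 − 33·23
1 = −33·175 + 76·76
1 = 76·426 − 185·175
1 = −185·1879 + 816·426
So 426·816 ≡ 1 (mod 1879).

816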